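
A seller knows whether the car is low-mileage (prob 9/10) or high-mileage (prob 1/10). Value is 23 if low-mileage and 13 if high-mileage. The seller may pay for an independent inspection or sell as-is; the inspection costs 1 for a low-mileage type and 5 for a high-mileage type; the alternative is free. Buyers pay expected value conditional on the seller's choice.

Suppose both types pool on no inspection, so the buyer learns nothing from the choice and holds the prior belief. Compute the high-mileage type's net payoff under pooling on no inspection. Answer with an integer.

22

Pooled price = 9/10·23 + 1/10·13 = 22.
high-mileage pays no cost for no inspection, so net payoff = 22.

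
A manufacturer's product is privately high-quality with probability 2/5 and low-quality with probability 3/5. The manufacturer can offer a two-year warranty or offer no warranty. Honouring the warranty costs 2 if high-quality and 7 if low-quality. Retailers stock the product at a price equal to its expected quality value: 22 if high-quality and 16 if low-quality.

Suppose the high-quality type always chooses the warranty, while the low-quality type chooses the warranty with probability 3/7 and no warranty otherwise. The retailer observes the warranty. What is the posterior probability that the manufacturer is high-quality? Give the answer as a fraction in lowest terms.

P(the warranty) = (2/5)·1 + (3/5)·(3/7) = 23/35.
By Bayes' rule, P(high-quality | the warranty) = (2/5) / (23/35) = 14/23.

14/23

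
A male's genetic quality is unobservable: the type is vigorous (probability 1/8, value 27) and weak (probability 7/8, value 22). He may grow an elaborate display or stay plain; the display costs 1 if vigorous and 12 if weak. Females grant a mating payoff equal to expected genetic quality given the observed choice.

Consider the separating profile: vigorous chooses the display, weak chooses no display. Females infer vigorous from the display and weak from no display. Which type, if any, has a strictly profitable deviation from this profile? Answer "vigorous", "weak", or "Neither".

Neither

The display pays 27; no display pays 22.
vigorous: assigned the display, nets 27 − 1 = 26; deviating to no display nets 22.
weak: assigned no display, nets 22; deviating to the display nets 27 − 12 = 15.
Both types strictly prefer their assigned action; no profitable deviation.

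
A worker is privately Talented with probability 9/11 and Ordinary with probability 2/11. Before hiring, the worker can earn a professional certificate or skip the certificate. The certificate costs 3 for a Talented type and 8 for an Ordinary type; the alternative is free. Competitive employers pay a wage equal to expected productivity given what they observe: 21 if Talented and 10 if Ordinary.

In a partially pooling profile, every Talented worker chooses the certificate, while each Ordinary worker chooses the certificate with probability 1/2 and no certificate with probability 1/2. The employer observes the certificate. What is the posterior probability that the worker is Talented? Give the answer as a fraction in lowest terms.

P(the certificate) = (9/11)·1 + (2/11)·(1/2) = 10/11.
By Bayes' rule, P(Talented | the certificate) = (9/11) / (10/11) = 9/10.

9/10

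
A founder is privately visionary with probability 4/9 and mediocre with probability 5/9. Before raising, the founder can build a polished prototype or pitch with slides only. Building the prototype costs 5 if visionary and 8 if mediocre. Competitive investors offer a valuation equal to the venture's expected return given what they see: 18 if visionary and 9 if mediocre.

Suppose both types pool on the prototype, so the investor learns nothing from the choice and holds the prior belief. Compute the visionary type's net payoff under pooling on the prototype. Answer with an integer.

Pooled valuation = 4/9·18 + 5/9·9 = 13.
visionary pays cost 5 for the prototype, so net payoff = 13 − 5 = 8.

8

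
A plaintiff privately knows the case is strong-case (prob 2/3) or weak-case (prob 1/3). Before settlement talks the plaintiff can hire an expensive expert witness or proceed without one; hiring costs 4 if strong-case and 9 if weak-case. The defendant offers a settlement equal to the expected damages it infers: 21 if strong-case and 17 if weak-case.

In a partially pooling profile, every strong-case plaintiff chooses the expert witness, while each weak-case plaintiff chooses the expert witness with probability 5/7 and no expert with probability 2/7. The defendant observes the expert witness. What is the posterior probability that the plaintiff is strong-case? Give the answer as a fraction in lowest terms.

14/19

P(the expert witness) = (2/3)·1 + (1/3)·(5/7) = 19/21.
By Bayes' rule, P(strong-case | the expert witness) = (2/3) / (19/21) = 14/19.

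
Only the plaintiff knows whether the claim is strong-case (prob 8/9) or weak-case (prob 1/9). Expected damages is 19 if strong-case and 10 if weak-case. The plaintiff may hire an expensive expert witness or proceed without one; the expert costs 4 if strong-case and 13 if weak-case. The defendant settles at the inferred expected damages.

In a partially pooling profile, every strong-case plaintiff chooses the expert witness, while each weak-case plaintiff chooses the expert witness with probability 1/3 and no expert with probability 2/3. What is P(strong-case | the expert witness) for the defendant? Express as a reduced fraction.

P(the expert witness) = (8/9)·1 + (1/9)·(1/3) = 25/27.
By Bayes' rule, P(strong-case | the expert witness) = (8/9) / (25/27) = 24/25.

24/25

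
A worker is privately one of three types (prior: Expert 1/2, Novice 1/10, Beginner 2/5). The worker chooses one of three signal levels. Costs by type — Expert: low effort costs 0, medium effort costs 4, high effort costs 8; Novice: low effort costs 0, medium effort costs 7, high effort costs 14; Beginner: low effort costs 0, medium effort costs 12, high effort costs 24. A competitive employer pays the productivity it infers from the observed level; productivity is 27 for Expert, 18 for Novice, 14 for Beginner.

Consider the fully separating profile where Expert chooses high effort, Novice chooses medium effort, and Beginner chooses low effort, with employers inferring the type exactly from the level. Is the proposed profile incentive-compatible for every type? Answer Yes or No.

No

Separating wages: high effort → 27, medium effort → 18, low effort → 14.
Expert (assigned high effort): low effort: 14 − 0 = 14; medium effort: 18 − 4 = 14; high effort: 27 − 8 = 19. Expert stays.
Novice (assigned medium effort): low effort: 14 − 0 = 14; medium effort: 18 − 7 = 11; high effort: 27 − 14 = 13. Novice prefers low effort.
Beginner (assigned low effort): low effort: 14 − 0 = 14; medium effort: 18 − 12 = 6; high effort: 27 − 24 = 3. Beginner stays.
At least one type deviates; the separating profile fails.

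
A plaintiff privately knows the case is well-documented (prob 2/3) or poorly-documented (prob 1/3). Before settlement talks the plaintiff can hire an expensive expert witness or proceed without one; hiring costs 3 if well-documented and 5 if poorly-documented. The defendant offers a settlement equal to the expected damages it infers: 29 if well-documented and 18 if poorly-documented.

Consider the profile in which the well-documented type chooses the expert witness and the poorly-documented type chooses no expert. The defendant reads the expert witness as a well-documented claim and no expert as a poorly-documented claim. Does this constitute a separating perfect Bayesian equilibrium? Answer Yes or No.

No

Under these beliefs, the expert witness earns settlement 29 and no expert earns settlement 18.
well-documented: the expert witness nets 29 − 3 = 26; no expert nets 18. well-documented prefers the expert witness.
poorly-documented: the expert witness nets 29 − 5 = 24; no expert nets 18. poorly-documented would deviate to the expert witness.
poorly-documented has a profitable deviation, so the profile is not an equilibrium.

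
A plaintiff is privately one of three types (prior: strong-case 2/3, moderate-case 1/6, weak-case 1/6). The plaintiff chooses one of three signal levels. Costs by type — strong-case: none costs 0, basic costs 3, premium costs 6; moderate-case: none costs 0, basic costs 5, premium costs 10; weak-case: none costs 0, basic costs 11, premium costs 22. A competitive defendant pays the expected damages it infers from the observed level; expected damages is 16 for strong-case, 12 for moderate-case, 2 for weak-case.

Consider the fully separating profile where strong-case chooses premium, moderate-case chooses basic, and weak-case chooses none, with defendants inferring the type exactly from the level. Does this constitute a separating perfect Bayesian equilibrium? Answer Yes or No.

Yes

Separating settlements: premium → 16, basic → 12, none → 2.
strong-case (assigned premium): none: 2 − 0 = 2; basic: 12 − 3 = 9; premium: 16 − 6 = 10. strong-case stays.
moderate-case (assigned basic): none: 2 − 0 = 2; basic: 12 − 5 = 7; premium: 16 − 10 = 6. moderate-case stays.
weak-case (assigned none): none: 2 − 0 = 2; basic: 12 − 11 = 1; premium: 16 − 22 = -6. weak-case stays.
Every type prefers its assigned level; separation holds.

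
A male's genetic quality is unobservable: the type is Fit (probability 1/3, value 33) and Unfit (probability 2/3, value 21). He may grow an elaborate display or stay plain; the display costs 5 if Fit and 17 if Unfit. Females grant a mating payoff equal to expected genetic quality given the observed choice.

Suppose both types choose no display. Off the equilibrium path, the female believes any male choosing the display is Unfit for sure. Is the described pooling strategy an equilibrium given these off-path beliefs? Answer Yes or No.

Yes

On path, the female holds the prior and pays 1/3·33 + 2/3·21 = 25. Off path (the display), believing Unfit, it pays 21.
Fit: no display nets 25; the display nets 21 − 5 = 16. Fit stays.
Unfit: no display nets 25; the display nets 21 − 17 = 4. Unfit stays.
No type deviates, so pooling is sustained.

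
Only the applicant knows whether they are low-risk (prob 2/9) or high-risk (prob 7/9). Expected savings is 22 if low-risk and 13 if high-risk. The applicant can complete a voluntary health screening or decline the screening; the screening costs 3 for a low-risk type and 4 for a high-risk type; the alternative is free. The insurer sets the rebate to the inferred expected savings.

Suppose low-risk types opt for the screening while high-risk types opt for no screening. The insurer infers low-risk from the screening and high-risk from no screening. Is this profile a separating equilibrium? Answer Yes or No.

Under these beliefs, the screening earns rebate 22 and no screening earns rebate 13.
low-risk: the screening nets 22 − 3 = 19; no screening nets 13. low-risk prefers the screening.
high-risk: the screening nets 22 − 4 = 18; no screening nets 13. high-risk would deviate to the screening.
high-risk has a profitable deviation, so the profile is not an equilibrium.

No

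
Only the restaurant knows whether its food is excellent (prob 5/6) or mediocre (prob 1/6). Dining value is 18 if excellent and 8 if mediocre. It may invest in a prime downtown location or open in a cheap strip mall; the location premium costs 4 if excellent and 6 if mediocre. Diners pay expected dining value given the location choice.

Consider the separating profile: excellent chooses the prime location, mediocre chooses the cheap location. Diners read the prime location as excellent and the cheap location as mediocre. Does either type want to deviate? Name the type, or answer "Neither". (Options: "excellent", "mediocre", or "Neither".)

mediocre

The prime location pays 18; the cheap location pays 8.
excellent: assigned the prime location, nets 18 − 4 = 14; deviating to the cheap location nets 8.
mediocre: assigned the cheap location, nets 8; deviating to the prime location nets 18 − 6 = 12.
The mediocre type gains 4 by deviating.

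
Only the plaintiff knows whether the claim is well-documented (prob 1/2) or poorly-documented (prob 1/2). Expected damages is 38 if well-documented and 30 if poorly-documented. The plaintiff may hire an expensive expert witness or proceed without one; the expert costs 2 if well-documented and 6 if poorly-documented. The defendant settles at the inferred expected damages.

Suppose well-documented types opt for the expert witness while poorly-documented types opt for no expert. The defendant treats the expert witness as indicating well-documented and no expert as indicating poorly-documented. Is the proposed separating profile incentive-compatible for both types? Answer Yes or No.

No

Under these beliefs, the expert witness earns settlement 38 and no expert earns settlement 30.
well-documented: the expert witness nets 38 − 2 = 36; no expert nets 30. well-documented prefers the expert witness.
poorly-documented: the expert witness nets 38 − 6 = 32; no expert nets 30. poorly-documented would deviate to the expert witness.
poorly-documented has a profitable deviation, so the profile is not an equilibrium.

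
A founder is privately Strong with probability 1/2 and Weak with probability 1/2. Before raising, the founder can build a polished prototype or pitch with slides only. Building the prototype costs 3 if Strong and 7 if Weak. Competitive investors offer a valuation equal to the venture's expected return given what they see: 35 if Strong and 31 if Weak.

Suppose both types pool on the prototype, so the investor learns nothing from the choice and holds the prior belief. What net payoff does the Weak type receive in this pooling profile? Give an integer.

26

Pooled valuation = 1/2·35 + 1/2·31 = 33.
Weak pays cost 7 for the prototype, so net payoff = 33 − 7 = 26.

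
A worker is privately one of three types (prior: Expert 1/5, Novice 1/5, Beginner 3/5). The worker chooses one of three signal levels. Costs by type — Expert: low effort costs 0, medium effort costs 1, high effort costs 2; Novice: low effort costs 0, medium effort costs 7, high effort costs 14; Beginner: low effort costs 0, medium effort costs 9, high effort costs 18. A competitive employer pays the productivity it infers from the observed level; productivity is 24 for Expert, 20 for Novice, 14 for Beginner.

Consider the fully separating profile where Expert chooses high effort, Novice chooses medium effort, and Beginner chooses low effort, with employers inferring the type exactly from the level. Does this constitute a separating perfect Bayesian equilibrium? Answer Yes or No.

Separating wages: high effort → 24, medium effort → 20, low effort → 14.
Expert (assigned high effort): low effort: 14 − 0 = 14; medium effort: 20 − 1 = 19; high effort: 24 − 2 = 22. Expert stays.
Novice (assigned medium effort): low effort: 14 − 0 = 14; medium effort: 20 − 7 = 13; high effort: 24 − 14 = 10. Novice prefers low effort.
Beginner (assigned low effort): low effort: 14 − 0 = 14; medium effort: 20 − 9 = 11; high effort: 24 − 18 = 6. Beginner stays.
At least one type deviates; the separating profile fails.

No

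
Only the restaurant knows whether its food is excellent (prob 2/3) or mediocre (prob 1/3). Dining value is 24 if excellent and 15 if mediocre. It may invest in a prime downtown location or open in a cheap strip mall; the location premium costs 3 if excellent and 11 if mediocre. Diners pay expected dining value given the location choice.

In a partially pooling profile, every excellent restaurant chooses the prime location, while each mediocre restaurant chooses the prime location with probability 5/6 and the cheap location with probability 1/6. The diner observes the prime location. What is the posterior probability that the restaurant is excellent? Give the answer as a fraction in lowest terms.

12/17

P(the prime location) = (2/3)·1 + (1/3)·(5/6) = 17/18.
By Bayes' rule, P(excellent | the prime location) = (2/3) / (17/18) = 12/17.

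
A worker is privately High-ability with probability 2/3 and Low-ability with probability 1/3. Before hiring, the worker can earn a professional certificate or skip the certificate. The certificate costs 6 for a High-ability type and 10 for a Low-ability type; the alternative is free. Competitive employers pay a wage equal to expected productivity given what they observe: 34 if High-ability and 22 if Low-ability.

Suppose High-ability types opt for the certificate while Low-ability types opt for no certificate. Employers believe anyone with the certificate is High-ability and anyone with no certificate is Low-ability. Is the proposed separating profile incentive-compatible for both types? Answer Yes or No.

No

Under these beliefs, the certificate earns wage 34 and no certificate earns wage 22.
High-ability: the certificate nets 34 − 6 = 28; no certificate nets 22. High-ability prefers the certificate.
Low-ability: the certificate nets 34 − 10 = 24; no certificate nets 22. Low-ability would deviate to the certificate.
Low-ability has a profitable deviation, so the profile is not an equilibrium.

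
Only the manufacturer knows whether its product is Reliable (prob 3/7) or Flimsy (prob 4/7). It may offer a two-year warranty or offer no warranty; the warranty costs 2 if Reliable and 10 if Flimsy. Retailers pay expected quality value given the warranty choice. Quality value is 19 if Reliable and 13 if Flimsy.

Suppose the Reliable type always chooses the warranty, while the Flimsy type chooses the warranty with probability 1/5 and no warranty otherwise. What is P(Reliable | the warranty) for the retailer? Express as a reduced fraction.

15/19

P(the warranty) = (3/7)·1 + (4/7)·(1/5) = 19/35.
By Bayes' rule, P(Reliable | the warranty) = (3/7) / (19/35) = 15/19.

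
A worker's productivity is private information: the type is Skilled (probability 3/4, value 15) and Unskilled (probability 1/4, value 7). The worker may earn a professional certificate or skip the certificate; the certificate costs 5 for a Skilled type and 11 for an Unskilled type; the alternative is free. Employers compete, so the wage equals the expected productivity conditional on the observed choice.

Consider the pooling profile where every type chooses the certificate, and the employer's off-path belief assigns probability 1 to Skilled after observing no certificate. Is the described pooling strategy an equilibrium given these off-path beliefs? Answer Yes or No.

No

On path, the employer holds the prior and pays 3/4·15 + 1/4·7 = 13. Off path (no certificate), believing Skilled, it pays 15.
Skilled: the certificate nets 13 − 5 = 8; no certificate nets 15. Skilled would deviate.
Unskilled: the certificate nets 13 − 11 = 2; no certificate nets 15. Unskilled would deviate.
A type deviates, so pooling fails.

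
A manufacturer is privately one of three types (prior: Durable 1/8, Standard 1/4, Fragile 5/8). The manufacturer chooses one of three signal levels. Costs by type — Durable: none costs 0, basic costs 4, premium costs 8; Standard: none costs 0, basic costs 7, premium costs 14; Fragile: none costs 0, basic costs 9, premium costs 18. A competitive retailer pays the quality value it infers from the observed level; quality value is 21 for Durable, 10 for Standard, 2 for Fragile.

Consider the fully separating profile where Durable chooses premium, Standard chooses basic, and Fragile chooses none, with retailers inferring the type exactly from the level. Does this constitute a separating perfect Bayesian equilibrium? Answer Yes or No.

No

Separating prices: premium → 21, basic → 10, none → 2.
Durable (assigned premium): none: 2 − 0 = 2; basic: 10 − 4 = 6; premium: 21 − 8 = 13. Durable stays.
Standard (assigned basic): none: 2 − 0 = 2; basic: 10 − 7 = 3; premium: 21 − 14 = 7. Standard prefers premium.
Fragile (assigned none): none: 2 − 0 = 2; basic: 10 − 9 = 1; premium: 21 − 18 = 3. Fragile prefers premium.
At least one type deviates; the separating profile fails.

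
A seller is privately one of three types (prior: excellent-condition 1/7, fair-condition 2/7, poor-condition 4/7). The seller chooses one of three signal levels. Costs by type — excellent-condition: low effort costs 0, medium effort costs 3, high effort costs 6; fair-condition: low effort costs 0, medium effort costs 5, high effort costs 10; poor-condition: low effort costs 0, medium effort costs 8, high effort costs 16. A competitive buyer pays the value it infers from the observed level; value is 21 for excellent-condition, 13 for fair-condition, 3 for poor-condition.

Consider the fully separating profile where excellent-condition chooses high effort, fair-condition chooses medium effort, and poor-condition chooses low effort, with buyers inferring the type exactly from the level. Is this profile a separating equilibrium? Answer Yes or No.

Separating prices: high effort → 21, medium effort → 13, low effort → 3.
excellent-condition (assigned high effort): low effort: 3 − 0 = 3; medium effort: 13 − 3 = 10; high effort: 21 − 6 = 15. excellent-condition stays.
fair-condition (assigned medium effort): low effort: 3 − 0 = 3; medium effort: 13 − 5 = 8; high effort: 21 − 10 = 11. fair-condition prefers high effort.
poor-condition (assigned low effort): low effort: 3 − 0 = 3; medium effort: 13 − 8 = 5; high effort: 21 − 16 = 5. poor-condition prefers medium effort.
At least one type deviates; the separating profile fails.

No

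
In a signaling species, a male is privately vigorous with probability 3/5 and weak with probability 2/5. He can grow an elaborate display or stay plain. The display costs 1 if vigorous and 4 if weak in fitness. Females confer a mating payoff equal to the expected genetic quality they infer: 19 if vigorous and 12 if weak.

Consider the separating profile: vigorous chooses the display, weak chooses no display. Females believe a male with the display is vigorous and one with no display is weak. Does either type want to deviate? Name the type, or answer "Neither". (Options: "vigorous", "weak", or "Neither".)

The display pays 19; no display pays 12.
vigorous: assigned the display, nets 19 − 1 = 18; deviating to no display nets 12.
weak: assigned no display, nets 12; deviating to the display nets 19 − 4 = 15.
The weak type gains 3 by deviating.

weak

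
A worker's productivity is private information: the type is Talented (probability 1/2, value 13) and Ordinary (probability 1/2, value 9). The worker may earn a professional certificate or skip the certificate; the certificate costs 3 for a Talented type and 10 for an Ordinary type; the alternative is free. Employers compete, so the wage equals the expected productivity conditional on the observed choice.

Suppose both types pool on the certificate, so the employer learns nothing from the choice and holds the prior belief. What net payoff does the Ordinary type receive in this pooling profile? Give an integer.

Pooled wage = 1/2·13 + 1/2·9 = 11.
Ordinary pays cost 10 for the certificate, so net payoff = 11 − 10 = 1.

1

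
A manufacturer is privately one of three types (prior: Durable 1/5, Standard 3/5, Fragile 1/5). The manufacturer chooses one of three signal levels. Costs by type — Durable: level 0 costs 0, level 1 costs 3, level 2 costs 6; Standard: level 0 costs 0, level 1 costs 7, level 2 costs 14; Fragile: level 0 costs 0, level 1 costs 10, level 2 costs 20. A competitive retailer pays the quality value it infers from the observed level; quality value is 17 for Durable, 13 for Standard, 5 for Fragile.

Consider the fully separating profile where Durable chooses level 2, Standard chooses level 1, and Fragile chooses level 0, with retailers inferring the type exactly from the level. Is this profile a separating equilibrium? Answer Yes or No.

Separating prices: level 2 → 17, level 1 → 13, level 0 → 5.
Durable (assigned level 2): level 0: 5 − 0 = 5; level 1: 13 − 3 = 10; level 2: 17 − 6 = 11. Durable stays.
Standard (assigned level 1): level 0: 5 − 0 = 5; level 1: 13 − 7 = 6; level 2: 17 − 14 = 3. Standard stays.
Fragile (assigned level 0): level 0: 5 − 0 = 5; level 1: 13 − 10 = 3; level 2: 17 − 20 = -3. Fragile stays.
Every type prefers its assigned level; separation holds.

Yes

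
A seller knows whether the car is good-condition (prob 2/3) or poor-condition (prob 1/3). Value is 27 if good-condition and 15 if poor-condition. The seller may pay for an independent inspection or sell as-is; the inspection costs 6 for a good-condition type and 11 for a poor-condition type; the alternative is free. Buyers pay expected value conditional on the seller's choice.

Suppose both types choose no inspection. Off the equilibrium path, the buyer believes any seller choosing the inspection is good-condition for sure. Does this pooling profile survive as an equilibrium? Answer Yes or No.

On path, the buyer holds the prior and pays 2/3·27 + 1/3·15 = 23. Off path (the inspection), believing good-condition, it pays 27.
good-condition: no inspection nets 23; the inspection nets 27 − 6 = 21. good-condition stays.
poor-condition: no inspection nets 23; the inspection nets 27 − 11 = 16. poor-condition stays.
No type deviates, so pooling is sustained.

Yes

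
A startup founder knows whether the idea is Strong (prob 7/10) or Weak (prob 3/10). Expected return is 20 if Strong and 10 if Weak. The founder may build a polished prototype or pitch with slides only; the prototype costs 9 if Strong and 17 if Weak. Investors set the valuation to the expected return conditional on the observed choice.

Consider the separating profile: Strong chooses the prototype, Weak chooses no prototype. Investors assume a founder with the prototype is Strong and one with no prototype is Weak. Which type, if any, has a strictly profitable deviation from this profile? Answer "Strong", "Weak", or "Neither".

The prototype pays 20; no prototype pays 10.
Strong: assigned the prototype, nets 20 − 9 = 11; deviating to no prototype nets 10.
Weak: assigned no prototype, nets 10; deviating to the prototype nets 20 − 17 = 3.
Both types strictly prefer their assigned action; no profitable deviation.

Neither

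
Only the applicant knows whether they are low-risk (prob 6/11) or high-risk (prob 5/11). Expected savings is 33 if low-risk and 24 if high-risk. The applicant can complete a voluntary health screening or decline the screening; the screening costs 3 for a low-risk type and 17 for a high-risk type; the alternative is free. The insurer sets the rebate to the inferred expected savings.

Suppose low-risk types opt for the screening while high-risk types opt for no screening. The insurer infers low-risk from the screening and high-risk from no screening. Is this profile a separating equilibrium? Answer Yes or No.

Under these beliefs, the screening earns rebate 33 and no screening earns rebate 24.
low-risk: the screening nets 33 − 3 = 30; no screening nets 24. low-risk prefers the screening.
high-risk: the screening nets 33 − 17 = 16; no screening nets 24. high-risk prefers no screening.
Neither type deviates, so the separating profile is an equilibrium.

Yes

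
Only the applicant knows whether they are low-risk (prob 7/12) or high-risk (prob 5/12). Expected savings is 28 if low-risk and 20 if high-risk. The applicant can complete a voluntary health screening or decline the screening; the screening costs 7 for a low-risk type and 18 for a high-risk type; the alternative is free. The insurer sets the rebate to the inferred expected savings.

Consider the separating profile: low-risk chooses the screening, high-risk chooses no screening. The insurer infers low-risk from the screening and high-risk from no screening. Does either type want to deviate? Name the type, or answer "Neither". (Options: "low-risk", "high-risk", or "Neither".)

Neither

The screening pays 28; no screening pays 20.
low-risk: assigned the screening, nets 28 − 7 = 21; deviating to no screening nets 20.
high-risk: assigned no screening, nets 20; deviating to the screening nets 28 − 18 = 10.
Both types strictly prefer their assigned action; no profitable deviation.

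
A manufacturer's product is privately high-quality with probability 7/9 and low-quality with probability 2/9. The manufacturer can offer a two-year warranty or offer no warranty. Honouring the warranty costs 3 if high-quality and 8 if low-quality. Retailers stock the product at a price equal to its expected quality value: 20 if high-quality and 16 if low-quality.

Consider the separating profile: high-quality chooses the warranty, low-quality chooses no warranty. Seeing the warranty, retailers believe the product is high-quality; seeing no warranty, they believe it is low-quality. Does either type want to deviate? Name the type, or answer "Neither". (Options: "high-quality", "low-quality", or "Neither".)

The warranty pays 20; no warranty pays 16.
high-quality: assigned the warranty, nets 20 − 3 = 17; deviating to no warranty nets 16.
low-quality: assigned no warranty, nets 16; deviating to the warranty nets 20 − 8 = 12.
Both types strictly prefer their assigned action; no profitable deviation.

Neither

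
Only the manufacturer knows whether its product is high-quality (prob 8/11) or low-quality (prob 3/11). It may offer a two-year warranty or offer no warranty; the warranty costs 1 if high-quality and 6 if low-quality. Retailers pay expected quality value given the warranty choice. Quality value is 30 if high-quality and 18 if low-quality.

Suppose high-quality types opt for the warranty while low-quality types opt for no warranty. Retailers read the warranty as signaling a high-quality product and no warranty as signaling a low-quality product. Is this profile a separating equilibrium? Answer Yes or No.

No

Under these beliefs, the warranty earns price 30 and no warranty earns price 18.
high-quality: the warranty nets 30 − 1 = 29; no warranty nets 18. high-quality prefers the warranty.
low-quality: the warranty nets 30 − 6 = 24; no warranty nets 18. low-quality would deviate to the warranty.
low-quality has a profitable deviation, so the profile is not an equilibrium.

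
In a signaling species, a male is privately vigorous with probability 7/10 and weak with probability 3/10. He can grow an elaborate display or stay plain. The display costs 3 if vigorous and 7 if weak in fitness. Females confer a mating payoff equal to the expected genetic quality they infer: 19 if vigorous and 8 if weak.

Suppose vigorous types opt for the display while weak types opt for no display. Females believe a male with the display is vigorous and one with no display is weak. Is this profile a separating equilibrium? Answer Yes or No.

No

Under these beliefs, the display earns mating payoff 19 and no display earns mating payoff 8.
vigorous: the display nets 19 − 3 = 16; no display nets 8. vigorous prefers the display.
weak: the display nets 19 − 7 = 12; no display nets 8. weak would deviate to the display.
weak has a profitable deviation, so the profile is not an equilibrium.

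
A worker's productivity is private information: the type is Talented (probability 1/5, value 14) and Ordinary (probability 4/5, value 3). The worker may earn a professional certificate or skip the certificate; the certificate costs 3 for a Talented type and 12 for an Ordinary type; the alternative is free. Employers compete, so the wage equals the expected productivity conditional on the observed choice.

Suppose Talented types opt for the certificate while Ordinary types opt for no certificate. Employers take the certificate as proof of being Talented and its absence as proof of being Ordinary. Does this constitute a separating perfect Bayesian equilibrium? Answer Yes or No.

Yes

Under these beliefs, the certificate earns wage 14 and no certificate earns wage 3.
Talented: the certificate nets 14 − 3 = 11; no certificate nets 3. Talented prefers the certificate.
Ordinary: the certificate nets 14 − 12 = 2; no certificate nets 3. Ordinary prefers no certificate.
Neither type deviates, so the separating profile is an equilibrium.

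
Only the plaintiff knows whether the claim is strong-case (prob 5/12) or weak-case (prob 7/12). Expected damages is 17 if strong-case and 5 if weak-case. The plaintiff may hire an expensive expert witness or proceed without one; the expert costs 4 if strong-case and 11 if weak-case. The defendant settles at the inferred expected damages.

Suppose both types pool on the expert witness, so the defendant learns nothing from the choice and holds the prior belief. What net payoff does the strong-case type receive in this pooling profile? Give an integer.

6

Pooled settlement = 5/12·17 + 7/12·5 = 10.
strong-case pays cost 4 for the expert witness, so net payoff = 10 − 4 = 6.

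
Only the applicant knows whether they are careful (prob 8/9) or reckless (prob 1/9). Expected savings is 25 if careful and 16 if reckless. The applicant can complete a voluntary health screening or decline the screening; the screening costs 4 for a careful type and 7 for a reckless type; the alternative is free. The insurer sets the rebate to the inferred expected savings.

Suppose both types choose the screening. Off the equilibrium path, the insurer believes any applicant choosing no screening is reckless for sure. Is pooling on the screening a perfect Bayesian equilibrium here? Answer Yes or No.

Yes

On path, the insurer holds the prior and pays 8/9·25 + 1/9·16 = 24. Off path (no screening), believing reckless, it pays 16.
careful: the screening nets 24 − 4 = 20; no screening nets 16. careful stays.
reckless: the screening nets 24 − 7 = 17; no screening nets 16. reckless stays.
No type deviates, so pooling is sustained.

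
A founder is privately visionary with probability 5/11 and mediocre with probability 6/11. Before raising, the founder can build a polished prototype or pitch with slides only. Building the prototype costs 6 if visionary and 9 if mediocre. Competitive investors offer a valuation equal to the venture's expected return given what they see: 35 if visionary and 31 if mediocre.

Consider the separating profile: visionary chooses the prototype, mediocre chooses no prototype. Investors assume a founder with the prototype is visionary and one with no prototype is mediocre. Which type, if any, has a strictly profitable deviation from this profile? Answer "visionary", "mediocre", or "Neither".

visionary

The prototype pays 35; no prototype pays 31.
visionary: assigned the prototype, nets 35 − 6 = 29; deviating to no prototype nets 31.
mediocre: assigned no prototype, nets 31; deviating to the prototype nets 35 − 9 = 26.
The visionary type gains 2 by deviating.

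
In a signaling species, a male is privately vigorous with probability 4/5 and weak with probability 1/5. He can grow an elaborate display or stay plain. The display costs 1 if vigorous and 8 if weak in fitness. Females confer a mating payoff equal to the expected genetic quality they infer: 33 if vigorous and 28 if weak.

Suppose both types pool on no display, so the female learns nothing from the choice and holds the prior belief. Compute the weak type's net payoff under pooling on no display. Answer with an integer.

32

Pooled mating payoff = 4/5·33 + 1/5·28 = 32.
weak pays no cost for no display, so net payoff = 32.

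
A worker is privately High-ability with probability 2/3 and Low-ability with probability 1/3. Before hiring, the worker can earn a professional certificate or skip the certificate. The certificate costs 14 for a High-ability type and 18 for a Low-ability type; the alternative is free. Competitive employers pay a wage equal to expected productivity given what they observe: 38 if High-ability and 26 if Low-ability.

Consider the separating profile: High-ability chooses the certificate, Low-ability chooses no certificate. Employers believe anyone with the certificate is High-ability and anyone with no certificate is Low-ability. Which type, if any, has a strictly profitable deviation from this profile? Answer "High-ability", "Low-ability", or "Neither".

High-ability

The certificate pays 38; no certificate pays 26.
High-ability: assigned the certificate, nets 38 − 14 = 24; deviating to no certificate nets 26.
Low-ability: assigned no certificate, nets 26; deviating to the certificate nets 38 − 18 = 20.
The High-ability type gains 2 by deviating.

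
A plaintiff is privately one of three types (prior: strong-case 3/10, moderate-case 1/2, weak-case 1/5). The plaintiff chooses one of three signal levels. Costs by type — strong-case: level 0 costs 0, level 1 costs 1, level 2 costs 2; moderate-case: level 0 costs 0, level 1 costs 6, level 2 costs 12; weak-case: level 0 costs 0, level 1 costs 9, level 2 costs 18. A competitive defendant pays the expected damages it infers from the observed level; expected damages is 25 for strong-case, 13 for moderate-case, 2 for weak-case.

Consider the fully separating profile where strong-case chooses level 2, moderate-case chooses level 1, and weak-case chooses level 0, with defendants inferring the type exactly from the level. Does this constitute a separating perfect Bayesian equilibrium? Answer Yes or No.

Separating settlements: level 2 → 25, level 1 → 13, level 0 → 2.
strong-case (assigned level 2): level 0: 2 − 0 = 2; level 1: 13 − 1 = 12; level 2: 25 − 2 = 23. strong-case stays.
moderate-case (assigned level 1): level 0: 2 − 0 = 2; level 1: 13 − 6 = 7; level 2: 25 − 12 = 13. moderate-case prefers level 2.
weak-case (assigned level 0): level 0: 2 − 0 = 2; level 1: 13 − 9 = 4; level 2: 25 − 18 = 7. weak-case prefers level 2.
At least one type deviates; the separating profile fails.

No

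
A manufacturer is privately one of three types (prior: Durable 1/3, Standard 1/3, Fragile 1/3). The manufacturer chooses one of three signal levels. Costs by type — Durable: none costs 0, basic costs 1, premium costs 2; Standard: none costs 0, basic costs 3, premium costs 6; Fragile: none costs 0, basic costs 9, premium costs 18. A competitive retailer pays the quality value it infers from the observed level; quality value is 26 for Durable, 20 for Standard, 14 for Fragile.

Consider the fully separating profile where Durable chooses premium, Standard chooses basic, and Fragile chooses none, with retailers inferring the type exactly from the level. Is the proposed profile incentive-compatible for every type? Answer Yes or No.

Separating prices: premium → 26, basic → 20, none → 14.
Durable (assigned premium): none: 14 − 0 = 14; basic: 20 − 1 = 19; premium: 26 − 2 = 24. Durable stays.
Standard (assigned basic): none: 14 − 0 = 14; basic: 20 − 3 = 17; premium: 26 − 6 = 20. Standard prefers premium.
Fragile (assigned none): none: 14 − 0 = 14; basic: 20 − 9 = 11; premium: 26 − 18 = 8. Fragile stays.
At least one type deviates; the separating profile fails.

No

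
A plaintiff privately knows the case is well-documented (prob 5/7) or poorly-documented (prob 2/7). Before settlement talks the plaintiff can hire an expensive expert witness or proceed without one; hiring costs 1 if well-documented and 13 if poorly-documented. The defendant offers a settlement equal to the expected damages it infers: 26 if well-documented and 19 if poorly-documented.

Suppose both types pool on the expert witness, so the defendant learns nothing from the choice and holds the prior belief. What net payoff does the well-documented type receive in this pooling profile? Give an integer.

23

Pooled settlement = 5/7·26 + 2/7·19 = 24.
well-documented pays cost 1 for the expert witness, so net payoff = 24 − 1 = 23.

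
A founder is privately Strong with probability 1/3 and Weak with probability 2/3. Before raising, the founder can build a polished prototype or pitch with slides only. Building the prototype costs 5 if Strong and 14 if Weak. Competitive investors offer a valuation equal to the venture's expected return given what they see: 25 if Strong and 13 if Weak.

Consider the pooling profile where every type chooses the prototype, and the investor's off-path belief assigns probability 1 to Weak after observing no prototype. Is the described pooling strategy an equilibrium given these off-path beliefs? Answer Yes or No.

On path, the investor holds the prior and pays 1/3·25 + 2/3·13 = 17. Off path (no prototype), believing Weak, it pays 13.
Strong: the prototype nets 17 − 5 = 12; no prototype nets 13. Strong would deviate.
Weak: the prototype nets 17 − 14 = 3; no prototype nets 13. Weak would deviate.
A type deviates, so pooling fails.

No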